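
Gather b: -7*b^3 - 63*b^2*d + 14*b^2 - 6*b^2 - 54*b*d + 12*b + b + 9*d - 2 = -7*b^3 + b^2*(8 - 63*d) + b*(13 - 54*d) + 9*d - 2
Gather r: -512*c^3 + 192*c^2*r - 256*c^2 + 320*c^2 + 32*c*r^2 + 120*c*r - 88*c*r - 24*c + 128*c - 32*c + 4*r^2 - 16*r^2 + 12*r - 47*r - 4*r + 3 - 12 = -512*c^3 + 64*c^2 + 72*c + r^2*(32*c - 12) + r*(192*c^2 + 32*c - 39) - 9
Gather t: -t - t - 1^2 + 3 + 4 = 6 - 2*t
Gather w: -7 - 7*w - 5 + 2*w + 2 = -5*w - 10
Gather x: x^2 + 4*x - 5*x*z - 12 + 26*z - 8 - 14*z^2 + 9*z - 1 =x^2 + x*(4 - 5*z) - 14*z^2 + 35*z - 21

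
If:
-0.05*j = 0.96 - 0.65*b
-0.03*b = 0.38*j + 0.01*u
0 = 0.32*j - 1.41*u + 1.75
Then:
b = 1.47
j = -0.15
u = 1.21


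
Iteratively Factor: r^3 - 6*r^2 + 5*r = (r - 1)*(r^2 - 5*r) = (r - 5)*(r - 1)*(r)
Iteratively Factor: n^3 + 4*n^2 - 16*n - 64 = (n + 4)*(n^2 - 16) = (n - 4)*(n + 4)*(n + 4)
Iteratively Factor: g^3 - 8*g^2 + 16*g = (g - 4)*(g^2 - 4*g) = (g - 4)^2*(g)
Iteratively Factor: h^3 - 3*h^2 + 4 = (h + 1)*(h^2 - 4*h + 4) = (h - 2)*(h + 1)*(h - 2)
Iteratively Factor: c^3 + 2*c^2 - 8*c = (c)*(c^2 + 2*c - 8) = c*(c + 4)*(c - 2)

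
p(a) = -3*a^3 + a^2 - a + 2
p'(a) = -9*a^2 + 2*a - 1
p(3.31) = -99.15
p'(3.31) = -92.98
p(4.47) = -250.43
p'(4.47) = -171.89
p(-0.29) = 2.45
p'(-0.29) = -2.34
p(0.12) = 1.89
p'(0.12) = -0.89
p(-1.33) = 12.16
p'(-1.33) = -19.58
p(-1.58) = 17.91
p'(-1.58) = -26.63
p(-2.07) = 34.96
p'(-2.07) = -43.70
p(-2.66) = 68.20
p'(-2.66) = -70.00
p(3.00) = -73.00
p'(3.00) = -76.00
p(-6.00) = 692.00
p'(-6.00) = -337.00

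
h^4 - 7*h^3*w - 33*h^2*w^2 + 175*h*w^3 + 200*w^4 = (h - 8*w)*(h - 5*w)*(h + w)*(h + 5*w)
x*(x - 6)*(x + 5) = x^3 - x^2 - 30*x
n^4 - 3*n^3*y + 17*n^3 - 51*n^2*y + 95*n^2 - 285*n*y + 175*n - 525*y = (n + 5)^2*(n + 7)*(n - 3*y)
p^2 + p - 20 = (p - 4)*(p + 5)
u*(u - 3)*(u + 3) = u^3 - 9*u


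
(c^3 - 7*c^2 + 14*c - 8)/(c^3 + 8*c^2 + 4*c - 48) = (c^2 - 5*c + 4)/(c^2 + 10*c + 24)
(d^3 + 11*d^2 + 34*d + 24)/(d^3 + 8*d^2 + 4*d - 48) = (d + 1)/(d - 2)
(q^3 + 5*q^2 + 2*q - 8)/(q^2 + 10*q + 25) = (q^3 + 5*q^2 + 2*q - 8)/(q^2 + 10*q + 25)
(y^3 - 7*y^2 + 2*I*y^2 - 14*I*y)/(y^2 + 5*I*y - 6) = y*(y - 7)/(y + 3*I)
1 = 1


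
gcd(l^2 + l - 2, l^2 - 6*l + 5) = l - 1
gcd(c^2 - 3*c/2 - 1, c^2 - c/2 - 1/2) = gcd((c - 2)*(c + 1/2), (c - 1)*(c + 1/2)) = c + 1/2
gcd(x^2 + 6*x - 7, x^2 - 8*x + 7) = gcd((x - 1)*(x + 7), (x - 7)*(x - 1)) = x - 1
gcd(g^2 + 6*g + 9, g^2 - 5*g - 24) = g + 3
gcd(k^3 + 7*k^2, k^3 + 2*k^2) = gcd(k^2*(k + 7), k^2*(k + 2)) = k^2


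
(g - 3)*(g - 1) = g^2 - 4*g + 3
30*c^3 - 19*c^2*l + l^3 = (-3*c + l)*(-2*c + l)*(5*c + l)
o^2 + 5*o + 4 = (o + 1)*(o + 4)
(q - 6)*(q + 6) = q^2 - 36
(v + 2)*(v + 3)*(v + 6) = v^3 + 11*v^2 + 36*v + 36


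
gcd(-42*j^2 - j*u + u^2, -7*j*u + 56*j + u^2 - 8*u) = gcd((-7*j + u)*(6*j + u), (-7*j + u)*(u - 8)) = -7*j + u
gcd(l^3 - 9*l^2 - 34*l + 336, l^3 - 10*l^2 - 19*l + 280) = l^2 - 15*l + 56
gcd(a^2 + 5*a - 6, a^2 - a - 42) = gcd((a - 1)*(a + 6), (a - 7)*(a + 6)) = a + 6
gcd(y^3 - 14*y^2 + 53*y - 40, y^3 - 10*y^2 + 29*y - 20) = y^2 - 6*y + 5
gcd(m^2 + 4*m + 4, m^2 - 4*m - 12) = m + 2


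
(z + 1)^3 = z^3 + 3*z^2 + 3*z + 1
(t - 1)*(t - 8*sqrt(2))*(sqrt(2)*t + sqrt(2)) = sqrt(2)*t^3 - 16*t^2 - sqrt(2)*t + 16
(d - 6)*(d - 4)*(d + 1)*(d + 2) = d^4 - 7*d^3 - 4*d^2 + 52*d + 48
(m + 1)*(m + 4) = m^2 + 5*m + 4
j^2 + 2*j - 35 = (j - 5)*(j + 7)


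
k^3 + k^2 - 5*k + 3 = (k - 1)^2*(k + 3)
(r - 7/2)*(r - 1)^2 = r^3 - 11*r^2/2 + 8*r - 7/2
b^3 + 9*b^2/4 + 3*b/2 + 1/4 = (b + 1/4)*(b + 1)^2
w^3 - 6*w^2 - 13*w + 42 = (w - 7)*(w - 2)*(w + 3)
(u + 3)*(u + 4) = u^2 + 7*u + 12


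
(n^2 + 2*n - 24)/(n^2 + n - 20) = (n + 6)/(n + 5)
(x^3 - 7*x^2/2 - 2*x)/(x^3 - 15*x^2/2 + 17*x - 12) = x*(2*x + 1)/(2*x^2 - 7*x + 6)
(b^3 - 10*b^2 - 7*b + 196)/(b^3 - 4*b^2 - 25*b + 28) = (b - 7)/(b - 1)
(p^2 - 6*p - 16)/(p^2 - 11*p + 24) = (p + 2)/(p - 3)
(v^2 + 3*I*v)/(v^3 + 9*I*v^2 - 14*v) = (v + 3*I)/(v^2 + 9*I*v - 14)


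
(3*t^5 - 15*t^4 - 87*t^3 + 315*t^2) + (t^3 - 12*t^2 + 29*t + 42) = 3*t^5 - 15*t^4 - 86*t^3 + 303*t^2 + 29*t + 42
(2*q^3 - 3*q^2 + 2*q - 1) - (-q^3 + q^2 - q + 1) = 3*q^3 - 4*q^2 + 3*q - 2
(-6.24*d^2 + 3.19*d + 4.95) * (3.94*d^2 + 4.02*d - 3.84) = -24.5856*d^4 - 12.5162*d^3 + 56.2884*d^2 + 7.6494*d - 19.008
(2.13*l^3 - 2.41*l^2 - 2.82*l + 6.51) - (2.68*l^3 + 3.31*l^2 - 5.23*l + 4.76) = -0.55*l^3 - 5.72*l^2 + 2.41*l + 1.75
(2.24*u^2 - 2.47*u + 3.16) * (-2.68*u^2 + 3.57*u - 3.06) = -6.0032*u^4 + 14.6164*u^3 - 24.1411*u^2 + 18.8394*u - 9.6696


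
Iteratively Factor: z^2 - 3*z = (z)*(z - 3)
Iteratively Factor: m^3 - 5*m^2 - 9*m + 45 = (m - 3)*(m^2 - 2*m - 15) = (m - 3)*(m + 3)*(m - 5)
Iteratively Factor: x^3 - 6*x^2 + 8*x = (x - 2)*(x^2 - 4*x) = x*(x - 2)*(x - 4)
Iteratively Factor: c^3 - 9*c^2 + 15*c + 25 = (c + 1)*(c^2 - 10*c + 25) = (c - 5)*(c + 1)*(c - 5)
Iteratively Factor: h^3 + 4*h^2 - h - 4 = (h - 1)*(h^2 + 5*h + 4) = (h - 1)*(h + 4)*(h + 1)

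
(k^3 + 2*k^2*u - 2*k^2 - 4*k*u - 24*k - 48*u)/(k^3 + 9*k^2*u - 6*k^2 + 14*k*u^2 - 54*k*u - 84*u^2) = (k + 4)/(k + 7*u)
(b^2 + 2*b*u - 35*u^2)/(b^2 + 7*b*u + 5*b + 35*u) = (b - 5*u)/(b + 5)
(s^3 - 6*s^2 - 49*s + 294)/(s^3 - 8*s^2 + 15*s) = (s^3 - 6*s^2 - 49*s + 294)/(s*(s^2 - 8*s + 15))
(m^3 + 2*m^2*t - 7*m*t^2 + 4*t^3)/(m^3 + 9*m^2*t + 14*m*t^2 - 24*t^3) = (m - t)/(m + 6*t)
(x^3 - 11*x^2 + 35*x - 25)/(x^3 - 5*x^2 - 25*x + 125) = (x - 1)/(x + 5)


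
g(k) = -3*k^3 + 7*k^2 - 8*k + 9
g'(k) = -9*k^2 + 14*k - 8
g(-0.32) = 12.38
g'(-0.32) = -13.40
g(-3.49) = 249.71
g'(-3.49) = -166.48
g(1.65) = 1.38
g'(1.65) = -9.40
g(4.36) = -141.46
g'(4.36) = -118.05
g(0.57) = 6.16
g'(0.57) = -2.94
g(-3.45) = 243.11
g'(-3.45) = -163.42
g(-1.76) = 61.12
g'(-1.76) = -60.52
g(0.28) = 7.24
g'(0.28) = -4.79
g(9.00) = -1683.00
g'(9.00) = -611.00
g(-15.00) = 11829.00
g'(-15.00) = -2243.00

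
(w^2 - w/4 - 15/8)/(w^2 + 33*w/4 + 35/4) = (w - 3/2)/(w + 7)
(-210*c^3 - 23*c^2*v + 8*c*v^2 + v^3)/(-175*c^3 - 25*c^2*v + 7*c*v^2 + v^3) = (6*c + v)/(5*c + v)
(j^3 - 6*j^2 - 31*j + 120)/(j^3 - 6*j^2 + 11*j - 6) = (j^2 - 3*j - 40)/(j^2 - 3*j + 2)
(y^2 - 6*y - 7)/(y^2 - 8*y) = (y^2 - 6*y - 7)/(y*(y - 8))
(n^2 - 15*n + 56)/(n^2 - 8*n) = (n - 7)/n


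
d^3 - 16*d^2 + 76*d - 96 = (d - 8)*(d - 6)*(d - 2)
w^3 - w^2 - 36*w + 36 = (w - 6)*(w - 1)*(w + 6)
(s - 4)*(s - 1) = s^2 - 5*s + 4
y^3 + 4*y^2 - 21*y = y*(y - 3)*(y + 7)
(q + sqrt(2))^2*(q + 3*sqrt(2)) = q^3 + 5*sqrt(2)*q^2 + 14*q + 6*sqrt(2)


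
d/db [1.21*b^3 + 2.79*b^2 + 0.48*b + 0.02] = 3.63*b^2 + 5.58*b + 0.48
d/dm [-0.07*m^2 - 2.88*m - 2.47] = -0.14*m - 2.88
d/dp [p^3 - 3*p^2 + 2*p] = 3*p^2 - 6*p + 2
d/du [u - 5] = 1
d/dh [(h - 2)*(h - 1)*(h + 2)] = 3*h^2 - 2*h - 4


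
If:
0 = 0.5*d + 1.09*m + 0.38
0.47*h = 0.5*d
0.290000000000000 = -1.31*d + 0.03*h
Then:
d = -0.23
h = -0.24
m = -0.24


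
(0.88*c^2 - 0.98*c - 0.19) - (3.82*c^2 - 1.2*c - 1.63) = -2.94*c^2 + 0.22*c + 1.44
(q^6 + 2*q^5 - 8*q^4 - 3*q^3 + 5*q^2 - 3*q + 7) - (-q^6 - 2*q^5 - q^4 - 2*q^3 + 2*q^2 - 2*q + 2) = 2*q^6 + 4*q^5 - 7*q^4 - q^3 + 3*q^2 - q + 5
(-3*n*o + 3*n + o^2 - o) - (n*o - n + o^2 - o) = -4*n*o + 4*n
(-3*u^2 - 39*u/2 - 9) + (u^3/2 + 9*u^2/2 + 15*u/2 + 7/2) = u^3/2 + 3*u^2/2 - 12*u - 11/2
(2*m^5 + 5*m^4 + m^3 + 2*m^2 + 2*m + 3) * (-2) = -4*m^5 - 10*m^4 - 2*m^3 - 4*m^2 - 4*m - 6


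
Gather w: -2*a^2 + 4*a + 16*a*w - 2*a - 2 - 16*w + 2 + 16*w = -2*a^2 + 16*a*w + 2*a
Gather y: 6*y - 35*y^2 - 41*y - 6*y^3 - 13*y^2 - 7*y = -6*y^3 - 48*y^2 - 42*y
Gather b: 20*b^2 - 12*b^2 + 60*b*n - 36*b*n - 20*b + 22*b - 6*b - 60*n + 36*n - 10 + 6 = 8*b^2 + b*(24*n - 4) - 24*n - 4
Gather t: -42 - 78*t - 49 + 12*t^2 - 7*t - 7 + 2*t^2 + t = 14*t^2 - 84*t - 98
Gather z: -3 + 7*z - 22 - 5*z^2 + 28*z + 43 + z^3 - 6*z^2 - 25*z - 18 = z^3 - 11*z^2 + 10*z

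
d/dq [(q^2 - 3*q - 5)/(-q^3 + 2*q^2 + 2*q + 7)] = (q^4 - 6*q^3 - 7*q^2 + 34*q - 11)/(q^6 - 4*q^5 - 6*q^3 + 32*q^2 + 28*q + 49)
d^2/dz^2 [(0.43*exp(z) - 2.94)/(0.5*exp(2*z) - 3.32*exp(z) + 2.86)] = (0.1075*exp(4*z) - 2.2262*exp(3*z) + 10.9518*exp(2*z) - 11.50612*exp(z) - 24.39866)*exp(z)/(0.125*exp(6*z) - 2.49*exp(5*z) + 18.6786*exp(4*z) - 65.079968*exp(3*z) + 106.841592*exp(2*z) - 81.468816*exp(z) + 23.393656)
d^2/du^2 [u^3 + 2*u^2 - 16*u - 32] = 6*u + 4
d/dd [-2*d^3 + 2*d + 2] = 2 - 6*d^2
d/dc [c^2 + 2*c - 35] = 2*c + 2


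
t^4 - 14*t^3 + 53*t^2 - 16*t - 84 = (t - 7)*(t - 6)*(t - 2)*(t + 1)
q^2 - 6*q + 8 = (q - 4)*(q - 2)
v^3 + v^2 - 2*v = v*(v - 1)*(v + 2)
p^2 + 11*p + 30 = (p + 5)*(p + 6)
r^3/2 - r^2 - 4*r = r*(r/2 + 1)*(r - 4)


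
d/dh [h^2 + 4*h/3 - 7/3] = 2*h + 4/3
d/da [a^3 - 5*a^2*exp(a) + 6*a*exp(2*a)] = -5*a^2*exp(a) + 3*a^2 + 12*a*exp(2*a) - 10*a*exp(a) + 6*exp(2*a)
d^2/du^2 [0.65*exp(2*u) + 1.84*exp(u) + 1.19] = (2.6*exp(u) + 1.84)*exp(u)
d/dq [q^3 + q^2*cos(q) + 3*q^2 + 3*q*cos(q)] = -q^2*sin(q) + 3*q^2 - 3*q*sin(q) + 2*q*cos(q) + 6*q + 3*cos(q)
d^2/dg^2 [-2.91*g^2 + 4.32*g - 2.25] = -5.82000000000000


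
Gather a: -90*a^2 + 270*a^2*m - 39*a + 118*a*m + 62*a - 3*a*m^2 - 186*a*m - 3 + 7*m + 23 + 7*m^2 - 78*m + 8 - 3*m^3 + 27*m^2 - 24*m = a^2*(270*m - 90) + a*(-3*m^2 - 68*m + 23) - 3*m^3 + 34*m^2 - 95*m + 28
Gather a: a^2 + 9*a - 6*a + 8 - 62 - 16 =a^2 + 3*a - 70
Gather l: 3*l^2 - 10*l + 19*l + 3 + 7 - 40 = 3*l^2 + 9*l - 30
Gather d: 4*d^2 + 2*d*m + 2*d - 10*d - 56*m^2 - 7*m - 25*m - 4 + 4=4*d^2 + d*(2*m - 8) - 56*m^2 - 32*m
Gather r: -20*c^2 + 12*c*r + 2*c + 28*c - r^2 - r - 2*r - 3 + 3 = -20*c^2 + 30*c - r^2 + r*(12*c - 3)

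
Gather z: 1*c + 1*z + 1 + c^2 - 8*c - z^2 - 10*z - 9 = c^2 - 7*c - z^2 - 9*z - 8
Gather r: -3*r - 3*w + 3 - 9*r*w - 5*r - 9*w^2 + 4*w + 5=r*(-9*w - 8) - 9*w^2 + w + 8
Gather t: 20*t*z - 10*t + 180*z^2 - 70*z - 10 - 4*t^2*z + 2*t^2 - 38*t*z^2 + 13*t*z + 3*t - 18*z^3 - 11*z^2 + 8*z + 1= t^2*(2 - 4*z) + t*(-38*z^2 + 33*z - 7) - 18*z^3 + 169*z^2 - 62*z - 9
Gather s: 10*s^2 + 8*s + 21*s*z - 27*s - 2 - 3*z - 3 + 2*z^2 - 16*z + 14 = 10*s^2 + s*(21*z - 19) + 2*z^2 - 19*z + 9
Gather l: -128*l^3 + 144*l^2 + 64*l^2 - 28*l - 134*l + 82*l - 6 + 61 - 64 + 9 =-128*l^3 + 208*l^2 - 80*l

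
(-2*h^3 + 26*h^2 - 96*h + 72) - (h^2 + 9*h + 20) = -2*h^3 + 25*h^2 - 105*h + 52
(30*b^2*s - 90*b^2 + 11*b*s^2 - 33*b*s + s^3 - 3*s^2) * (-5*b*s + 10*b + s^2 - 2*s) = -150*b^3*s^2 + 750*b^3*s - 900*b^3 - 25*b^2*s^3 + 125*b^2*s^2 - 150*b^2*s + 6*b*s^4 - 30*b*s^3 + 36*b*s^2 + s^5 - 5*s^4 + 6*s^3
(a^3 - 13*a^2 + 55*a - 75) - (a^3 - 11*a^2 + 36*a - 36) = -2*a^2 + 19*a - 39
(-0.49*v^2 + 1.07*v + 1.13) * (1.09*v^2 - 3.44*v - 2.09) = -0.5341*v^4 + 2.8519*v^3 - 1.425*v^2 - 6.1235*v - 2.3617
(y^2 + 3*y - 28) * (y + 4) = y^3 + 7*y^2 - 16*y - 112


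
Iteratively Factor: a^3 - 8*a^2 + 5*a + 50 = (a - 5)*(a^2 - 3*a - 10) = (a - 5)*(a + 2)*(a - 5)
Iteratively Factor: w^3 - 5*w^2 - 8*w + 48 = (w - 4)*(w^2 - w - 12) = (w - 4)*(w + 3)*(w - 4)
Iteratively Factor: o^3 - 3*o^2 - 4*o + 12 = (o - 2)*(o^2 - o - 6) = (o - 2)*(o + 2)*(o - 3)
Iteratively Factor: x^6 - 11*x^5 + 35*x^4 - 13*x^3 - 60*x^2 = (x - 4)*(x^5 - 7*x^4 + 7*x^3 + 15*x^2) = x*(x - 4)*(x^4 - 7*x^3 + 7*x^2 + 15*x) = x*(x - 5)*(x - 4)*(x^3 - 2*x^2 - 3*x) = x*(x - 5)*(x - 4)*(x + 1)*(x^2 - 3*x) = x^2*(x - 5)*(x - 4)*(x + 1)*(x - 3)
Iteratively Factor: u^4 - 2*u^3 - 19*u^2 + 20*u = (u - 1)*(u^3 - u^2 - 20*u) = (u - 1)*(u + 4)*(u^2 - 5*u) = (u - 5)*(u - 1)*(u + 4)*(u)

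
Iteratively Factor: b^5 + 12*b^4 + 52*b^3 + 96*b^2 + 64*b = (b)*(b^4 + 12*b^3 + 52*b^2 + 96*b + 64) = b*(b + 2)*(b^3 + 10*b^2 + 32*b + 32) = b*(b + 2)*(b + 4)*(b^2 + 6*b + 8) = b*(b + 2)^2*(b + 4)*(b + 4)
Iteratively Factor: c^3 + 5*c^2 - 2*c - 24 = (c - 2)*(c^2 + 7*c + 12) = (c - 2)*(c + 3)*(c + 4)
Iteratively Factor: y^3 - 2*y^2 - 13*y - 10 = (y + 2)*(y^2 - 4*y - 5) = (y + 1)*(y + 2)*(y - 5)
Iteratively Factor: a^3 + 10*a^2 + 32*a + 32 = (a + 2)*(a^2 + 8*a + 16) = (a + 2)*(a + 4)*(a + 4)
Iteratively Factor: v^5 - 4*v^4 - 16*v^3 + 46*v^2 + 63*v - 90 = (v - 3)*(v^4 - v^3 - 19*v^2 - 11*v + 30) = (v - 3)*(v + 2)*(v^3 - 3*v^2 - 13*v + 15) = (v - 3)*(v + 2)*(v + 3)*(v^2 - 6*v + 5) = (v - 3)*(v - 1)*(v + 2)*(v + 3)*(v - 5)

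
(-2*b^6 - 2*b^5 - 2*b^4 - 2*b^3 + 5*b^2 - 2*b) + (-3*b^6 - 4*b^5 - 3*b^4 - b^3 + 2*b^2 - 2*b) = -5*b^6 - 6*b^5 - 5*b^4 - 3*b^3 + 7*b^2 - 4*b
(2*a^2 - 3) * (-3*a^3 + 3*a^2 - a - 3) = -6*a^5 + 6*a^4 + 7*a^3 - 15*a^2 + 3*a + 9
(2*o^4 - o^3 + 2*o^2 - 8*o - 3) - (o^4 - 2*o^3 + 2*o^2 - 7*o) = o^4 + o^3 - o - 3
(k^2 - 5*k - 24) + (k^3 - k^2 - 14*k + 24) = k^3 - 19*k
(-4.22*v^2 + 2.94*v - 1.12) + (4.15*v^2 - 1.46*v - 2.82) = -0.0699999999999994*v^2 + 1.48*v - 3.94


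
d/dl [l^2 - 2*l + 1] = 2*l - 2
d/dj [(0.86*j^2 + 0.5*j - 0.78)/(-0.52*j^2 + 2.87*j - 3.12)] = (2.7282*j^2 - 6.1776*j + 0.6786)/(0.2704*j^4 - 2.9848*j^3 + 11.4817*j^2 - 17.9088*j + 9.7344)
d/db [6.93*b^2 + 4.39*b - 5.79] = 13.86*b + 4.39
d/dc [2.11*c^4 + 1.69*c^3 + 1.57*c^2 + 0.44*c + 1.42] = 8.44*c^3 + 5.07*c^2 + 3.14*c + 0.44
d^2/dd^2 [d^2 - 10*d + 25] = 2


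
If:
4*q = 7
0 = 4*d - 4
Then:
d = 1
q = 7/4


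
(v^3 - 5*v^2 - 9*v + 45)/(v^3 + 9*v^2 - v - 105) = (v^2 - 2*v - 15)/(v^2 + 12*v + 35)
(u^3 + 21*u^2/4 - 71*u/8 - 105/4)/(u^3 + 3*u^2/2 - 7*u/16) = 2*(2*u^2 + 7*u - 30)/(u*(4*u - 1))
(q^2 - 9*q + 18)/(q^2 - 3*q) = (q - 6)/q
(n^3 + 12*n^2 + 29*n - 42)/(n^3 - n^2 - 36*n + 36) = (n + 7)/(n - 6)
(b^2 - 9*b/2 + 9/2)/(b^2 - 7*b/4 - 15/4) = 2*(2*b - 3)/(4*b + 5)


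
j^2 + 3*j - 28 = (j - 4)*(j + 7)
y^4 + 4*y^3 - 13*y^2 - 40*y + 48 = (y - 3)*(y - 1)*(y + 4)^2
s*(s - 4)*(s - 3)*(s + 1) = s^4 - 6*s^3 + 5*s^2 + 12*s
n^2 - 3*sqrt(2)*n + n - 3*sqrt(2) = (n + 1)*(n - 3*sqrt(2))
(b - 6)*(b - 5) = b^2 - 11*b + 30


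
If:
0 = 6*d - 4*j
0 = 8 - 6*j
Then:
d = 8/9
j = 4/3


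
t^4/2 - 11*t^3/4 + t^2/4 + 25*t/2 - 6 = (t/2 + 1)*(t - 4)*(t - 3)*(t - 1/2)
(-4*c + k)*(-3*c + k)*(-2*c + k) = -24*c^3 + 26*c^2*k - 9*c*k^2 + k^3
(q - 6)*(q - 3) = q^2 - 9*q + 18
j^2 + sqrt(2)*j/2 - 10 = (j - 2*sqrt(2))*(j + 5*sqrt(2)/2)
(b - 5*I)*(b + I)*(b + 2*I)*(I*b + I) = I*b^4 + 2*b^3 + I*b^3 + 2*b^2 + 13*I*b^2 - 10*b + 13*I*b - 10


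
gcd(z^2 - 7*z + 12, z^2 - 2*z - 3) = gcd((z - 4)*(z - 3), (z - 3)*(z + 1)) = z - 3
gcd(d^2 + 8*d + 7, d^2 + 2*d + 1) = d + 1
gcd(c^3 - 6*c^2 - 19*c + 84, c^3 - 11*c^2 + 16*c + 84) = c - 7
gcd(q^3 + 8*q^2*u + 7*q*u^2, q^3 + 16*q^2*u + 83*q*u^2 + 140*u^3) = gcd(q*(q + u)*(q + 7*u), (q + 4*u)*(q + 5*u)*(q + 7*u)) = q + 7*u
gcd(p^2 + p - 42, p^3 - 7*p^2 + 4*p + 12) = p - 6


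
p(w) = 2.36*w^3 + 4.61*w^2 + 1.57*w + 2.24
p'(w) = 7.08*w^2 + 9.22*w + 1.57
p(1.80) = 33.77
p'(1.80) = 41.11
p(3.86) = 212.72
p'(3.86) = 142.65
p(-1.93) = -0.58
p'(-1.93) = 10.15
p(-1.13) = 2.95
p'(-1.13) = 0.19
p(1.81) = 34.18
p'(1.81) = 41.45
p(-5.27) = -223.42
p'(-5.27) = 149.61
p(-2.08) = -2.32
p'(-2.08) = 13.02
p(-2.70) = -14.84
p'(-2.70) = 28.29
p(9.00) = 2110.22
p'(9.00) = 658.03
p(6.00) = 687.38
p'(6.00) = 311.77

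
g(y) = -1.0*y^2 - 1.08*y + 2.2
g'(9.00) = -19.08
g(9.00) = -88.52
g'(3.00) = -7.08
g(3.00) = -10.04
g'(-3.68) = 6.28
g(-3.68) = -7.37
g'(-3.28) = 5.48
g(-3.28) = -5.02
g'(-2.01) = 2.94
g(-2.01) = 0.33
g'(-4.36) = 7.64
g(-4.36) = -12.10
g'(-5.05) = 9.02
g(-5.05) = -17.85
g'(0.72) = -2.52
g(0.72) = 0.90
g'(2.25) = -5.58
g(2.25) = -5.29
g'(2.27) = -5.62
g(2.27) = -5.40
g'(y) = -2.0*y - 1.08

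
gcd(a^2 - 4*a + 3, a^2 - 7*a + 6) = a - 1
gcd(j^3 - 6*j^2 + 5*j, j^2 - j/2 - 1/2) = j - 1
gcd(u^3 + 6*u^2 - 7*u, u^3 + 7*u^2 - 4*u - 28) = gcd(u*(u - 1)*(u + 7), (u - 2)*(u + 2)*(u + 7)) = u + 7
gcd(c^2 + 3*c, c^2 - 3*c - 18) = c + 3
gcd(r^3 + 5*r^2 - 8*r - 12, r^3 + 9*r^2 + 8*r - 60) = r^2 + 4*r - 12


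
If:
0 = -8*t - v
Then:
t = -v/8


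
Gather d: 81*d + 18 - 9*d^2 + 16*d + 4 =-9*d^2 + 97*d + 22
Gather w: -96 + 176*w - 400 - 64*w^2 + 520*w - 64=-64*w^2 + 696*w - 560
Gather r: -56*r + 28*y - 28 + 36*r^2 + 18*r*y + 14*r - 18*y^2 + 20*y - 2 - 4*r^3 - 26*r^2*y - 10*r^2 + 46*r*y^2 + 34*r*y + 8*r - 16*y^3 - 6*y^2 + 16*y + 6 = -4*r^3 + r^2*(26 - 26*y) + r*(46*y^2 + 52*y - 34) - 16*y^3 - 24*y^2 + 64*y - 24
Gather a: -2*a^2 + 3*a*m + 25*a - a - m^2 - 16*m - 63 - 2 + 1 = -2*a^2 + a*(3*m + 24) - m^2 - 16*m - 64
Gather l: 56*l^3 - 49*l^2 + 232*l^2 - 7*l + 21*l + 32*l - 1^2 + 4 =56*l^3 + 183*l^2 + 46*l + 3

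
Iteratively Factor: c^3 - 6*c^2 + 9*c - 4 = (c - 1)*(c^2 - 5*c + 4) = (c - 1)^2*(c - 4)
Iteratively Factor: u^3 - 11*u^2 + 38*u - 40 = (u - 2)*(u^2 - 9*u + 20) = (u - 5)*(u - 2)*(u - 4)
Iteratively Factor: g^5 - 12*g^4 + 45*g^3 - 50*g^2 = (g - 2)*(g^4 - 10*g^3 + 25*g^2) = g*(g - 2)*(g^3 - 10*g^2 + 25*g) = g^2*(g - 2)*(g^2 - 10*g + 25) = g^2*(g - 5)*(g - 2)*(g - 5)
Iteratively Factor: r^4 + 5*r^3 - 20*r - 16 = (r + 1)*(r^3 + 4*r^2 - 4*r - 16) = (r + 1)*(r + 2)*(r^2 + 2*r - 8) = (r + 1)*(r + 2)*(r + 4)*(r - 2)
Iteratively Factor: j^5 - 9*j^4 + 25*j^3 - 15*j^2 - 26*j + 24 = (j - 2)*(j^4 - 7*j^3 + 11*j^2 + 7*j - 12) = (j - 4)*(j - 2)*(j^3 - 3*j^2 - j + 3) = (j - 4)*(j - 3)*(j - 2)*(j^2 - 1) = (j - 4)*(j - 3)*(j - 2)*(j - 1)*(j + 1)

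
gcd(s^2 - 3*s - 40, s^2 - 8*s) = s - 8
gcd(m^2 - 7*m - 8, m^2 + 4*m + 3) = m + 1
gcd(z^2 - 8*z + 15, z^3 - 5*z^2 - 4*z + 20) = z - 5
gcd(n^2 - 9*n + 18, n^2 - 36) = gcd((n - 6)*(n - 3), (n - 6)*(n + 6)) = n - 6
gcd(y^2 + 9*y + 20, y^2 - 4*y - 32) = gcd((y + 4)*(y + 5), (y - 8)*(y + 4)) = y + 4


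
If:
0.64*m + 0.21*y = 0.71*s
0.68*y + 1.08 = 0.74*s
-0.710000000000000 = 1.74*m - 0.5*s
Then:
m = -0.98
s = -2.00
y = -3.76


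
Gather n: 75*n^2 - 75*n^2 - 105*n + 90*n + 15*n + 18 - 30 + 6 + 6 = 0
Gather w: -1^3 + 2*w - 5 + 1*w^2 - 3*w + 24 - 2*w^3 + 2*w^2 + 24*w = -2*w^3 + 3*w^2 + 23*w + 18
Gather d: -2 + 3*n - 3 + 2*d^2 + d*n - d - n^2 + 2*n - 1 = 2*d^2 + d*(n - 1) - n^2 + 5*n - 6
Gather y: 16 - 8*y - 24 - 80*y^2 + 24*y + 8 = -80*y^2 + 16*y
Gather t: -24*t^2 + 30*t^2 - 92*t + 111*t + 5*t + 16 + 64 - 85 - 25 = 6*t^2 + 24*t - 30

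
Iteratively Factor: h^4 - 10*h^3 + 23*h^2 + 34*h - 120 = (h + 2)*(h^3 - 12*h^2 + 47*h - 60) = (h - 5)*(h + 2)*(h^2 - 7*h + 12) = (h - 5)*(h - 4)*(h + 2)*(h - 3)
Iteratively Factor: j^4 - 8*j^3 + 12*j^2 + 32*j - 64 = (j - 2)*(j^3 - 6*j^2 + 32) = (j - 4)*(j - 2)*(j^2 - 2*j - 8) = (j - 4)*(j - 2)*(j + 2)*(j - 4)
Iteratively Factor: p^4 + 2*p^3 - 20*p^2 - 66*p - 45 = (p - 5)*(p^3 + 7*p^2 + 15*p + 9) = (p - 5)*(p + 3)*(p^2 + 4*p + 3) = (p - 5)*(p + 1)*(p + 3)*(p + 3)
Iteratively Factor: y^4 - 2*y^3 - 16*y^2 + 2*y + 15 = (y - 1)*(y^3 - y^2 - 17*y - 15) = (y - 1)*(y + 1)*(y^2 - 2*y - 15) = (y - 1)*(y + 1)*(y + 3)*(y - 5)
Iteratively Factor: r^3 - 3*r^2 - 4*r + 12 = (r + 2)*(r^2 - 5*r + 6) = (r - 3)*(r + 2)*(r - 2)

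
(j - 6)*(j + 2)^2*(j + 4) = j^4 + 2*j^3 - 28*j^2 - 104*j - 96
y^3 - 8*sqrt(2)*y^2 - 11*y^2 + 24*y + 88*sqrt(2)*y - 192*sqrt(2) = (y - 8)*(y - 3)*(y - 8*sqrt(2))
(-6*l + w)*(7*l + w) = -42*l^2 + l*w + w^2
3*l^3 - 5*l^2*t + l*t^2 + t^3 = (-l + t)^2*(3*l + t)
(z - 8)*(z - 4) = z^2 - 12*z + 32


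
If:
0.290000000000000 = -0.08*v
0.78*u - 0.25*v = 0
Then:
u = -1.16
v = -3.62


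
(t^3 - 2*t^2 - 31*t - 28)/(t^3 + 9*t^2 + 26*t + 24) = (t^2 - 6*t - 7)/(t^2 + 5*t + 6)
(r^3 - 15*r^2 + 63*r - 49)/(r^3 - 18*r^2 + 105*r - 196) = (r - 1)/(r - 4)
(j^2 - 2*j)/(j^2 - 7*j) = (j - 2)/(j - 7)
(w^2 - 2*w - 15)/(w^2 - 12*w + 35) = (w + 3)/(w - 7)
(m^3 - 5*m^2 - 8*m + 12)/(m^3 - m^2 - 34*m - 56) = (m^2 - 7*m + 6)/(m^2 - 3*m - 28)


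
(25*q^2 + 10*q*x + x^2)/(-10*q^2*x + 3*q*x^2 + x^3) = (5*q + x)/(x*(-2*q + x))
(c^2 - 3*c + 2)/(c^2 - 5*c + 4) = (c - 2)/(c - 4)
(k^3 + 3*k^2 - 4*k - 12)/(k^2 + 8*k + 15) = (k^2 - 4)/(k + 5)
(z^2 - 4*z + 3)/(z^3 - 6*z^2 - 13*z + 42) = (z^2 - 4*z + 3)/(z^3 - 6*z^2 - 13*z + 42)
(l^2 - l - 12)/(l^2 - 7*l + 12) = (l + 3)/(l - 3)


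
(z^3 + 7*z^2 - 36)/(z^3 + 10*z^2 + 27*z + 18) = (z - 2)/(z + 1)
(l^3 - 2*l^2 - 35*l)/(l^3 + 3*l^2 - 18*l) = (l^2 - 2*l - 35)/(l^2 + 3*l - 18)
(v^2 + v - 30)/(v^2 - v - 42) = (v - 5)/(v - 7)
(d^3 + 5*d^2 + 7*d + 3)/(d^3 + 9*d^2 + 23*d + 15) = (d + 1)/(d + 5)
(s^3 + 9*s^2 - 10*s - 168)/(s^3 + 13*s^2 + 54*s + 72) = (s^2 + 3*s - 28)/(s^2 + 7*s + 12)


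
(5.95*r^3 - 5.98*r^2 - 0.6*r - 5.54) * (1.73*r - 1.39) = 10.2935*r^4 - 18.6159*r^3 + 7.2742*r^2 - 8.7502*r + 7.7006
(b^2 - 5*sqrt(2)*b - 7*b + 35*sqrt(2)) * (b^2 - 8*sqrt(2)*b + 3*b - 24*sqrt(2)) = b^4 - 13*sqrt(2)*b^3 - 4*b^3 + 59*b^2 + 52*sqrt(2)*b^2 - 320*b + 273*sqrt(2)*b - 1680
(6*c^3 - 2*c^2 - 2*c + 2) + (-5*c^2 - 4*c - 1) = 6*c^3 - 7*c^2 - 6*c + 1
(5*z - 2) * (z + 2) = 5*z^2 + 8*z - 4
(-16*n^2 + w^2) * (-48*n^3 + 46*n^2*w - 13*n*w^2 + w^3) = 768*n^5 - 736*n^4*w + 160*n^3*w^2 + 30*n^2*w^3 - 13*n*w^4 + w^5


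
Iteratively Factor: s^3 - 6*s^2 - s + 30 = (s - 3)*(s^2 - 3*s - 10) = (s - 3)*(s + 2)*(s - 5)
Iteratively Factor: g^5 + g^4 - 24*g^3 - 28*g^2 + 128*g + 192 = (g + 2)*(g^4 - g^3 - 22*g^2 + 16*g + 96) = (g - 3)*(g + 2)*(g^3 + 2*g^2 - 16*g - 32) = (g - 3)*(g + 2)*(g + 4)*(g^2 - 2*g - 8) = (g - 3)*(g + 2)^2*(g + 4)*(g - 4)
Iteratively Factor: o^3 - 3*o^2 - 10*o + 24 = (o - 2)*(o^2 - o - 12) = (o - 4)*(o - 2)*(o + 3)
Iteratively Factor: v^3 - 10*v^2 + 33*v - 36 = (v - 3)*(v^2 - 7*v + 12) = (v - 4)*(v - 3)*(v - 3)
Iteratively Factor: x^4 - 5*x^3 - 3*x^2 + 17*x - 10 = (x - 5)*(x^3 - 3*x + 2) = (x - 5)*(x - 1)*(x^2 + x - 2) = (x - 5)*(x - 1)*(x + 2)*(x - 1)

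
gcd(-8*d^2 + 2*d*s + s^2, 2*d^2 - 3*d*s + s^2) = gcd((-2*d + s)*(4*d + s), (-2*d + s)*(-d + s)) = -2*d + s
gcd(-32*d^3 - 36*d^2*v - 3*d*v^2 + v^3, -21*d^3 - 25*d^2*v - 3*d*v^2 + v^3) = d + v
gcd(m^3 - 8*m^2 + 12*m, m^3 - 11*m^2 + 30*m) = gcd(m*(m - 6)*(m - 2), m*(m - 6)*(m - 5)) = m^2 - 6*m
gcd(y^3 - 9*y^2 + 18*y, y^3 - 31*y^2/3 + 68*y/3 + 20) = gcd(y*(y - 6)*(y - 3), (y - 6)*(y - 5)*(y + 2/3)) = y - 6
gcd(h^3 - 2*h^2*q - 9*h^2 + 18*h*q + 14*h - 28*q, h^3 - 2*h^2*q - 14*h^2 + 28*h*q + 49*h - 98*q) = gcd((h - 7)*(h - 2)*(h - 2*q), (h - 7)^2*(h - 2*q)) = -h^2 + 2*h*q + 7*h - 14*q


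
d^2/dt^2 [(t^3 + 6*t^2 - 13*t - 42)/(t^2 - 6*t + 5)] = 12*(9*t^3 - 51*t^2 + 171*t - 257)/(t^6 - 18*t^5 + 123*t^4 - 396*t^3 + 615*t^2 - 450*t + 125)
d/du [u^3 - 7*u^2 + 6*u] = 3*u^2 - 14*u + 6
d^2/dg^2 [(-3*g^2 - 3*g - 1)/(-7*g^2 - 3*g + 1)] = 28*(6*g^3 + 15*g^2 + 9*g + 2)/(343*g^6 + 441*g^5 + 42*g^4 - 99*g^3 - 6*g^2 + 9*g - 1)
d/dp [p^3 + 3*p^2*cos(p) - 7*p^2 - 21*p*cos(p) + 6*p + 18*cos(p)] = -3*p^2*sin(p) + 3*p^2 + 21*p*sin(p) + 6*p*cos(p) - 14*p - 18*sin(p) - 21*cos(p) + 6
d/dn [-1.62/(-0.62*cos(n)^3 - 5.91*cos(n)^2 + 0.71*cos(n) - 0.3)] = (3.0132*cos(n)^2 + 19.1484*cos(n) - 1.1502)*sin(n)/(0.62*cos(n)^3 + 5.91*cos(n)^2 - 0.71*cos(n) + 0.3)^2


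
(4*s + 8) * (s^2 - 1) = 4*s^3 + 8*s^2 - 4*s - 8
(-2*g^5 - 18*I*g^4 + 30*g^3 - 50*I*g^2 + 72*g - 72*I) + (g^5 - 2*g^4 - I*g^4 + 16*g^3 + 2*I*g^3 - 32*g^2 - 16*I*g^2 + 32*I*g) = -g^5 - 2*g^4 - 19*I*g^4 + 46*g^3 + 2*I*g^3 - 32*g^2 - 66*I*g^2 + 72*g + 32*I*g - 72*I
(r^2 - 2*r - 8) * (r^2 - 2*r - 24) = r^4 - 4*r^3 - 28*r^2 + 64*r + 192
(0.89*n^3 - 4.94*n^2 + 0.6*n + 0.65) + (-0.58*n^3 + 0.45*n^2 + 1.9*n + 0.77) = 0.31*n^3 - 4.49*n^2 + 2.5*n + 1.42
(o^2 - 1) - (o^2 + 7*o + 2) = -7*o - 3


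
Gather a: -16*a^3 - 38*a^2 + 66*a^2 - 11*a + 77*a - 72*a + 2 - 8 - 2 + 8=-16*a^3 + 28*a^2 - 6*a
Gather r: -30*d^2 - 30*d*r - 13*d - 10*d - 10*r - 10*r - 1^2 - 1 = -30*d^2 - 23*d + r*(-30*d - 20) - 2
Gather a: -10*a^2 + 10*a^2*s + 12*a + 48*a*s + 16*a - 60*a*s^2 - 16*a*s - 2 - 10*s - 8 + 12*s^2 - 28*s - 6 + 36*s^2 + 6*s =a^2*(10*s - 10) + a*(-60*s^2 + 32*s + 28) + 48*s^2 - 32*s - 16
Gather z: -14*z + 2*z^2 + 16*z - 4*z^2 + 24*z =-2*z^2 + 26*z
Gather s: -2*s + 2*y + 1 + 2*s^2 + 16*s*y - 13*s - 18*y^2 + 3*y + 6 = 2*s^2 + s*(16*y - 15) - 18*y^2 + 5*y + 7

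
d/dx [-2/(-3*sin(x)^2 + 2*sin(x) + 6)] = 4*(1 - 3*sin(x))*cos(x)/(-3*sin(x)^2 + 2*sin(x) + 6)^2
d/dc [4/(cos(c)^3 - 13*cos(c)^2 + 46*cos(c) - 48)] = 4*(3*cos(c)^2 - 26*cos(c) + 46)*sin(c)/(cos(c)^3 - 13*cos(c)^2 + 46*cos(c) - 48)^2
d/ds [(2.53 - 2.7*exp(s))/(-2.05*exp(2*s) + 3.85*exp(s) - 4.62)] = (-5.535*exp(2*s) + 10.373*exp(s) + 2.7335)*exp(s)/(4.2025*exp(4*s) - 15.785*exp(3*s) + 33.7645*exp(2*s) - 35.574*exp(s) + 21.3444)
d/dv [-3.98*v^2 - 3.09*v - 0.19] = -7.96*v - 3.09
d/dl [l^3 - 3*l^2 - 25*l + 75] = 3*l^2 - 6*l - 25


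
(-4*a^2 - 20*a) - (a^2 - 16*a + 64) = -5*a^2 - 4*a - 64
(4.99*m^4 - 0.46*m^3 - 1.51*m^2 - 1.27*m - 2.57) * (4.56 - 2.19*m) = -10.9281*m^5 + 23.7618*m^4 + 1.2093*m^3 - 4.1043*m^2 - 0.1629*m - 11.7192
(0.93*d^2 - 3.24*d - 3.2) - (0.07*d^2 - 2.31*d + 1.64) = 0.86*d^2 - 0.93*d - 4.84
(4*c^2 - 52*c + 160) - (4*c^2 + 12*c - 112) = 272 - 64*c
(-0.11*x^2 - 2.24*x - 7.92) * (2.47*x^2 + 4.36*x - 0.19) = -0.2717*x^4 - 6.0124*x^3 - 29.3079*x^2 - 34.1056*x + 1.5048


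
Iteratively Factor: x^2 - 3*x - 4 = (x - 4)*(x + 1)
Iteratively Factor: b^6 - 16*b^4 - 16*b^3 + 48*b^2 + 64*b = (b)*(b^5 - 16*b^3 - 16*b^2 + 48*b + 64) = b*(b + 2)*(b^4 - 2*b^3 - 12*b^2 + 8*b + 32) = b*(b - 4)*(b + 2)*(b^3 + 2*b^2 - 4*b - 8) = b*(b - 4)*(b - 2)*(b + 2)*(b^2 + 4*b + 4) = b*(b - 4)*(b - 2)*(b + 2)^2*(b + 2)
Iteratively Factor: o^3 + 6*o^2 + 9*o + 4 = (o + 1)*(o^2 + 5*o + 4) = (o + 1)^2*(o + 4)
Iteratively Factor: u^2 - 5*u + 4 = (u - 1)*(u - 4)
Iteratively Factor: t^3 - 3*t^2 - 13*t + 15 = (t - 5)*(t^2 + 2*t - 3) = (t - 5)*(t - 1)*(t + 3)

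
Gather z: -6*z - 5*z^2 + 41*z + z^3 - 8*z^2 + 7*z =z^3 - 13*z^2 + 42*z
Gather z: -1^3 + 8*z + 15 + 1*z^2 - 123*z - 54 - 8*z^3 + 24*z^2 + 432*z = -8*z^3 + 25*z^2 + 317*z - 40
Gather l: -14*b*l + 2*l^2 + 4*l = 2*l^2 + l*(4 - 14*b)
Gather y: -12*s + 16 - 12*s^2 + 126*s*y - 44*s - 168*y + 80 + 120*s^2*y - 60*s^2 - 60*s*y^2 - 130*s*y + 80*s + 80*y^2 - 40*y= -72*s^2 + 24*s + y^2*(80 - 60*s) + y*(120*s^2 - 4*s - 208) + 96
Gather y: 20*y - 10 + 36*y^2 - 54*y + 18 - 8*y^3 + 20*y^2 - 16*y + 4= -8*y^3 + 56*y^2 - 50*y + 12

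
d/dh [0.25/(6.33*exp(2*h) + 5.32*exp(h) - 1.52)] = (-3.165*exp(h) - 1.33)*exp(h)/(6.33*exp(2*h) + 5.32*exp(h) - 1.52)^2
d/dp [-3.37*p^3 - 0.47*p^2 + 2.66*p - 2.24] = -10.11*p^2 - 0.94*p + 2.66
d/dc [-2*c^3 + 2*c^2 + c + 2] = -6*c^2 + 4*c + 1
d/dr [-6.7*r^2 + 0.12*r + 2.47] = 0.12 - 13.4*r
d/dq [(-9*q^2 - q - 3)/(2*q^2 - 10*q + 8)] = (46*q^2 - 66*q - 19)/(2*(q^4 - 10*q^3 + 33*q^2 - 40*q + 16))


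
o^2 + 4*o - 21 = (o - 3)*(o + 7)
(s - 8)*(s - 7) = s^2 - 15*s + 56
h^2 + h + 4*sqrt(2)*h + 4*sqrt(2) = (h + 1)*(h + 4*sqrt(2))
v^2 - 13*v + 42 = (v - 7)*(v - 6)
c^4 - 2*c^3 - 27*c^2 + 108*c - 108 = (c - 3)^2*(c - 2)*(c + 6)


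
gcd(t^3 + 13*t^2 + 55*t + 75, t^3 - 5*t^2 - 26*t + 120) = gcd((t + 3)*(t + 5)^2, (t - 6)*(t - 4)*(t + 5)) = t + 5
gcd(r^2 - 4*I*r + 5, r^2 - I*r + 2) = r + I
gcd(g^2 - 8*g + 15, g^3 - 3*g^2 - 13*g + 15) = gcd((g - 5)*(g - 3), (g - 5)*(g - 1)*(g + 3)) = g - 5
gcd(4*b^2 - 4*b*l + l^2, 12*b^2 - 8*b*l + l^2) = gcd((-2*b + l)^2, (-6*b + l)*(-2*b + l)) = 2*b - l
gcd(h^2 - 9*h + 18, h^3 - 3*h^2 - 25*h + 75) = h - 3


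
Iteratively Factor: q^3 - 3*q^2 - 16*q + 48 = (q - 4)*(q^2 + q - 12) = (q - 4)*(q - 3)*(q + 4)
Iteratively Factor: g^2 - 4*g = (g - 4)*(g)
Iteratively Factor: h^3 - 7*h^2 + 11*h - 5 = (h - 1)*(h^2 - 6*h + 5) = (h - 5)*(h - 1)*(h - 1)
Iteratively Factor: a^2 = (a)*(a)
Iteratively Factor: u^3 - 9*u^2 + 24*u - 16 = (u - 4)*(u^2 - 5*u + 4) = (u - 4)*(u - 1)*(u - 4)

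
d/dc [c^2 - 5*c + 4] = 2*c - 5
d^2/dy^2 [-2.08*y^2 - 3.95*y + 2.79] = -4.16000000000000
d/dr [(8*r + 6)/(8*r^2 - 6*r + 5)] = 4*(-16*r^2 - 24*r + 19)/(64*r^4 - 96*r^3 + 116*r^2 - 60*r + 25)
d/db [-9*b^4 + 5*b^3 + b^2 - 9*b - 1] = -36*b^3 + 15*b^2 + 2*b - 9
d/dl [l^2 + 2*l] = 2*l + 2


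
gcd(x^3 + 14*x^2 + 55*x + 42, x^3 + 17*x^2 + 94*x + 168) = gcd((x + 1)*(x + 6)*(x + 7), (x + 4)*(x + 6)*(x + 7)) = x^2 + 13*x + 42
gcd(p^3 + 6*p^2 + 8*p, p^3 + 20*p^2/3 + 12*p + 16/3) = p^2 + 6*p + 8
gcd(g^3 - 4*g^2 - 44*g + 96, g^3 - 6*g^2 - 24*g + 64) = g^2 - 10*g + 16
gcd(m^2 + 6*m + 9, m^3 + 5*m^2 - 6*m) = 1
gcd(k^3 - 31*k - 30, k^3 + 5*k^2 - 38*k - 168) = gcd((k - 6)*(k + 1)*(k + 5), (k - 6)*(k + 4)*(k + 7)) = k - 6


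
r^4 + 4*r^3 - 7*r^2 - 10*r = r*(r - 2)*(r + 1)*(r + 5)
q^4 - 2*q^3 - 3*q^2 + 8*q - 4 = (q - 2)*(q - 1)^2*(q + 2)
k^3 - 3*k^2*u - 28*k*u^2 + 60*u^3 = (k - 6*u)*(k - 2*u)*(k + 5*u)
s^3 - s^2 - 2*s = s*(s - 2)*(s + 1)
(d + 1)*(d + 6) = d^2 + 7*d + 6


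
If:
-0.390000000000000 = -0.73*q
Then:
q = 0.53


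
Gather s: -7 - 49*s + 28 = 21 - 49*s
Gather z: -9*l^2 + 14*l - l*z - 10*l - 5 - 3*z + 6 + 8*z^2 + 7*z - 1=-9*l^2 + 4*l + 8*z^2 + z*(4 - l)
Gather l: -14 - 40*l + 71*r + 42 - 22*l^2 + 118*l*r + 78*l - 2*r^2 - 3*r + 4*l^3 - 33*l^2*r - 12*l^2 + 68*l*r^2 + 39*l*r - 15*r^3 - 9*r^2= 4*l^3 + l^2*(-33*r - 34) + l*(68*r^2 + 157*r + 38) - 15*r^3 - 11*r^2 + 68*r + 28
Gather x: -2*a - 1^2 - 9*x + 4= -2*a - 9*x + 3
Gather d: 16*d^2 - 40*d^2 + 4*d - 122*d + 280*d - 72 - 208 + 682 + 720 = -24*d^2 + 162*d + 1122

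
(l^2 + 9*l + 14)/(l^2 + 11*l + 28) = (l + 2)/(l + 4)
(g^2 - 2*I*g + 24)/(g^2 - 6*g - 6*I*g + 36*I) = (g + 4*I)/(g - 6)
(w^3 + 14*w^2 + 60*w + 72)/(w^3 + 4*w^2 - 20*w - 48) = (w + 6)/(w - 4)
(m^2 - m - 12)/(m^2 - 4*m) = (m + 3)/m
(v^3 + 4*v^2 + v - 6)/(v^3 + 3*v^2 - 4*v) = (v^2 + 5*v + 6)/(v*(v + 4))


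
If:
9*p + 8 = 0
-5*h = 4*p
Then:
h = 32/45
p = -8/9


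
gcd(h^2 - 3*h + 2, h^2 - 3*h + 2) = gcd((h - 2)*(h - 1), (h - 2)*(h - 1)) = h^2 - 3*h + 2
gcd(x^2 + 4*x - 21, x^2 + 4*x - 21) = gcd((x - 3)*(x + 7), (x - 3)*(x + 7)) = x^2 + 4*x - 21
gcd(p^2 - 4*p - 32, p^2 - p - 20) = p + 4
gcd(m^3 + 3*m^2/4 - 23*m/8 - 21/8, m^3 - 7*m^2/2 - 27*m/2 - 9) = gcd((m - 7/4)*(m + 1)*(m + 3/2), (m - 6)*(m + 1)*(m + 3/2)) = m^2 + 5*m/2 + 3/2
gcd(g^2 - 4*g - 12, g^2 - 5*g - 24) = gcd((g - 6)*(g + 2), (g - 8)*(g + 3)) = 1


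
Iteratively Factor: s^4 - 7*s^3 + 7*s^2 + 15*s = (s)*(s^3 - 7*s^2 + 7*s + 15) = s*(s + 1)*(s^2 - 8*s + 15) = s*(s - 3)*(s + 1)*(s - 5)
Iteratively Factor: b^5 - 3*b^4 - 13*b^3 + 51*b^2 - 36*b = (b - 3)*(b^4 - 13*b^2 + 12*b) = (b - 3)*(b - 1)*(b^3 + b^2 - 12*b) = (b - 3)^2*(b - 1)*(b^2 + 4*b) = b*(b - 3)^2*(b - 1)*(b + 4)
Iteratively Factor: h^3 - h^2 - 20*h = (h)*(h^2 - h - 20) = h*(h + 4)*(h - 5)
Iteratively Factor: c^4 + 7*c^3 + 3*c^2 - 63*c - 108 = (c + 3)*(c^3 + 4*c^2 - 9*c - 36) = (c + 3)*(c + 4)*(c^2 - 9) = (c + 3)^2*(c + 4)*(c - 3)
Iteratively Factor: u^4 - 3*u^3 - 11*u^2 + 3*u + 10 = (u - 1)*(u^3 - 2*u^2 - 13*u - 10) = (u - 1)*(u + 1)*(u^2 - 3*u - 10) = (u - 1)*(u + 1)*(u + 2)*(u - 5)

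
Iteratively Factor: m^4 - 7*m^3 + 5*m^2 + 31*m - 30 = (m - 5)*(m^3 - 2*m^2 - 5*m + 6) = (m - 5)*(m - 3)*(m^2 + m - 2) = (m - 5)*(m - 3)*(m - 1)*(m + 2)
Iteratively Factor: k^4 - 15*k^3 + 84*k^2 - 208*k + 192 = (k - 3)*(k^3 - 12*k^2 + 48*k - 64) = (k - 4)*(k - 3)*(k^2 - 8*k + 16) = (k - 4)^2*(k - 3)*(k - 4)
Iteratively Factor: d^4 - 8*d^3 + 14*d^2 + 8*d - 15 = (d + 1)*(d^3 - 9*d^2 + 23*d - 15) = (d - 5)*(d + 1)*(d^2 - 4*d + 3) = (d - 5)*(d - 1)*(d + 1)*(d - 3)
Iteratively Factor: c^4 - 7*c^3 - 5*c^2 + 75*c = (c + 3)*(c^3 - 10*c^2 + 25*c) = c*(c + 3)*(c^2 - 10*c + 25) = c*(c - 5)*(c + 3)*(c - 5)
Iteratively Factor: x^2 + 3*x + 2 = (x + 1)*(x + 2)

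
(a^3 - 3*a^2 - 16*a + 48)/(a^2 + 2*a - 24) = (a^2 + a - 12)/(a + 6)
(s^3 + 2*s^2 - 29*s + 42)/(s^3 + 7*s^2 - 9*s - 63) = (s - 2)/(s + 3)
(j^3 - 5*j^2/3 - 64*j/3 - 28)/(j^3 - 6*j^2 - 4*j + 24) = (j + 7/3)/(j - 2)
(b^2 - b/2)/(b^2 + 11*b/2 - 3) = b/(b + 6)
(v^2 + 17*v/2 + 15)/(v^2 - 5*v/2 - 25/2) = (v + 6)/(v - 5)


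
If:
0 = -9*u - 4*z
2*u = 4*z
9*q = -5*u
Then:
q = 0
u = 0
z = 0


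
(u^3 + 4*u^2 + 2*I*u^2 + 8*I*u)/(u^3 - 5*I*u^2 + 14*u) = (u + 4)/(u - 7*I)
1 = 1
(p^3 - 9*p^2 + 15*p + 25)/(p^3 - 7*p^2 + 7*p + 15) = (p - 5)/(p - 3)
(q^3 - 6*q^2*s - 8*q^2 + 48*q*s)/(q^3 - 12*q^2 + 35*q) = (q^2 - 6*q*s - 8*q + 48*s)/(q^2 - 12*q + 35)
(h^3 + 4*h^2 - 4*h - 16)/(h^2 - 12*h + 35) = (h^3 + 4*h^2 - 4*h - 16)/(h^2 - 12*h + 35)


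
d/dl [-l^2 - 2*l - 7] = -2*l - 2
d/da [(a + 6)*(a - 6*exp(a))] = a - (a + 6)*(6*exp(a) - 1) - 6*exp(a)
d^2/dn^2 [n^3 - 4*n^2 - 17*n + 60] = 6*n - 8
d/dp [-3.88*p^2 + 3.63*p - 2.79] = 3.63 - 7.76*p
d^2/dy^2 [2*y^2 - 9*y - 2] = 4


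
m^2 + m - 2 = (m - 1)*(m + 2)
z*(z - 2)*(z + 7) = z^3 + 5*z^2 - 14*z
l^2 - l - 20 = (l - 5)*(l + 4)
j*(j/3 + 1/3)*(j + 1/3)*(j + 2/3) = j^4/3 + 2*j^3/3 + 11*j^2/27 + 2*j/27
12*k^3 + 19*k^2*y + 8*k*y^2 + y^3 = (k + y)*(3*k + y)*(4*k + y)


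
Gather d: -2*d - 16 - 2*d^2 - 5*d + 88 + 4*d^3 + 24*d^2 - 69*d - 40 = 4*d^3 + 22*d^2 - 76*d + 32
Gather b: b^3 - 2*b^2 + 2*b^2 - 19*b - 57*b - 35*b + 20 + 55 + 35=b^3 - 111*b + 110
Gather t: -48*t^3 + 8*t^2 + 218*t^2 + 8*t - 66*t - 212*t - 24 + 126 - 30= -48*t^3 + 226*t^2 - 270*t + 72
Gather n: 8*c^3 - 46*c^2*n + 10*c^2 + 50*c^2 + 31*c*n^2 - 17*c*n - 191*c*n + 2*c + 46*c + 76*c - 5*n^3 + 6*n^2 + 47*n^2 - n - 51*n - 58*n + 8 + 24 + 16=8*c^3 + 60*c^2 + 124*c - 5*n^3 + n^2*(31*c + 53) + n*(-46*c^2 - 208*c - 110) + 48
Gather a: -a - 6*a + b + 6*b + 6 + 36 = -7*a + 7*b + 42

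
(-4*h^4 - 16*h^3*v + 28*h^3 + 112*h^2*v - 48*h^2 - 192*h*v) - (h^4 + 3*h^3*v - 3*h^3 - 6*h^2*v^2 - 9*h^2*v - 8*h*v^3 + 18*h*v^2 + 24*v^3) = -5*h^4 - 19*h^3*v + 31*h^3 + 6*h^2*v^2 + 121*h^2*v - 48*h^2 + 8*h*v^3 - 18*h*v^2 - 192*h*v - 24*v^3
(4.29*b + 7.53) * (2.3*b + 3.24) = 9.867*b^2 + 31.2186*b + 24.3972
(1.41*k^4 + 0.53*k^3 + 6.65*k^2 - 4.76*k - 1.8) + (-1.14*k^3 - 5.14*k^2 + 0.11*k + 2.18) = 1.41*k^4 - 0.61*k^3 + 1.51*k^2 - 4.65*k + 0.38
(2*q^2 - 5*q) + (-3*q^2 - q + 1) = -q^2 - 6*q + 1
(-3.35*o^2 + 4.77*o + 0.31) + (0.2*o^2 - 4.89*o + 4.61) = -3.15*o^2 - 0.12*o + 4.92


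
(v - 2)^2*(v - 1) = v^3 - 5*v^2 + 8*v - 4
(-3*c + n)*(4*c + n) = -12*c^2 + c*n + n^2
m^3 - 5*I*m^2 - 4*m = m*(m - 4*I)*(m - I)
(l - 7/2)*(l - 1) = l^2 - 9*l/2 + 7/2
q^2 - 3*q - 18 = (q - 6)*(q + 3)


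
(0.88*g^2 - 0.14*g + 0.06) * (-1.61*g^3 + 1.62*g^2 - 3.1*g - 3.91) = -1.4168*g^5 + 1.651*g^4 - 3.0514*g^3 - 2.9096*g^2 + 0.3614*g - 0.2346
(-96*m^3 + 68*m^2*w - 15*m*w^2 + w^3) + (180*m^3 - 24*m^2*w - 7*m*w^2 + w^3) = 84*m^3 + 44*m^2*w - 22*m*w^2 + 2*w^3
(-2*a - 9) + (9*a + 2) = 7*a - 7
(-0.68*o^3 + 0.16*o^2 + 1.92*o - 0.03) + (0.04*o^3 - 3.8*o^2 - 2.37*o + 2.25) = -0.64*o^3 - 3.64*o^2 - 0.45*o + 2.22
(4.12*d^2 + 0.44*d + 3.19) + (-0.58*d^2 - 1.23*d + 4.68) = 3.54*d^2 - 0.79*d + 7.87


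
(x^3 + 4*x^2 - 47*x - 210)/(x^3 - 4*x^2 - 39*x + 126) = (x + 5)/(x - 3)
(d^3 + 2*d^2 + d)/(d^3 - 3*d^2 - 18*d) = (d^2 + 2*d + 1)/(d^2 - 3*d - 18)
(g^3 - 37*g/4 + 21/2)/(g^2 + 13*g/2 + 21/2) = (g^2 - 7*g/2 + 3)/(g + 3)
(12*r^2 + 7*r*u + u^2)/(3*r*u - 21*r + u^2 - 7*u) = (4*r + u)/(u - 7)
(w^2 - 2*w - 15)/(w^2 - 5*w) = (w + 3)/w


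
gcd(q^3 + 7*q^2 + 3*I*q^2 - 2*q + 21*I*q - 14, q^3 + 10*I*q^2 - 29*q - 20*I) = q + I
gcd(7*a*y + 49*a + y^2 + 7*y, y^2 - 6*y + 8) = 1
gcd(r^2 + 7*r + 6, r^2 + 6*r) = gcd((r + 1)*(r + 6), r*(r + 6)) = r + 6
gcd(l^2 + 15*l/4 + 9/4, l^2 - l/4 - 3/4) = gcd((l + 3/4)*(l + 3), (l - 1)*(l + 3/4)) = l + 3/4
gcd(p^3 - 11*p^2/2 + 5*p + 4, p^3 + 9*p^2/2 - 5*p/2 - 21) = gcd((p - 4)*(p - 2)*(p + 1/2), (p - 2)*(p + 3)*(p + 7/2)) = p - 2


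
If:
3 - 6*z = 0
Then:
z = 1/2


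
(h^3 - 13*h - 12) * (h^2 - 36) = h^5 - 49*h^3 - 12*h^2 + 468*h + 432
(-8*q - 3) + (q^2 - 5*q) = q^2 - 13*q - 3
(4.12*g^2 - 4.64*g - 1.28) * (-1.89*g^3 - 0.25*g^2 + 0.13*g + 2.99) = -7.7868*g^5 + 7.7396*g^4 + 4.1148*g^3 + 12.0356*g^2 - 14.04*g - 3.8272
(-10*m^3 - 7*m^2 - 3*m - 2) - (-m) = -10*m^3 - 7*m^2 - 2*m - 2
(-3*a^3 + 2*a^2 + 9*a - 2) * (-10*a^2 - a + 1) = 30*a^5 - 17*a^4 - 95*a^3 + 13*a^2 + 11*a - 2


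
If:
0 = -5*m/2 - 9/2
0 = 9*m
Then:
No Solution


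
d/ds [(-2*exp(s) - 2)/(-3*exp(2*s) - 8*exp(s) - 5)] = -6*exp(s)/(9*exp(2*s) + 30*exp(s) + 25)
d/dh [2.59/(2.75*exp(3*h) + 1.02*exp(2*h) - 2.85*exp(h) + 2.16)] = (-21.3675*exp(2*h) - 5.2836*exp(h) + 7.3815)*exp(h)/(2.75*exp(3*h) + 1.02*exp(2*h) - 2.85*exp(h) + 2.16)^2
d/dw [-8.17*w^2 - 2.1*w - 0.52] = -16.34*w - 2.1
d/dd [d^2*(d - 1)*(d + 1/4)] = d*(16*d^2 - 9*d - 2)/4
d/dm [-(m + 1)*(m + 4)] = -2*m - 5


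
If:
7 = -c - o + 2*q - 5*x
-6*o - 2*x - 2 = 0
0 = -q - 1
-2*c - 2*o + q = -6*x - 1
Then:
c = -41/12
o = 1/24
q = -1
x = -9/8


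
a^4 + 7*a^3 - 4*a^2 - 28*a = a*(a - 2)*(a + 2)*(a + 7)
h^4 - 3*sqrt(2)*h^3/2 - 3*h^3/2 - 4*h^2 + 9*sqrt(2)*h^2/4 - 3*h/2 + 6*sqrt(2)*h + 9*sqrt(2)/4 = (h - 3)*(h + 1/2)*(h + 1)*(h - 3*sqrt(2)/2)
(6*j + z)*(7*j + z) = 42*j^2 + 13*j*z + z^2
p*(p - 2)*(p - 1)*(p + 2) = p^4 - p^3 - 4*p^2 + 4*p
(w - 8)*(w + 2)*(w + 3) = w^3 - 3*w^2 - 34*w - 48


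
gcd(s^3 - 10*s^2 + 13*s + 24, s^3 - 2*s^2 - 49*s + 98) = 1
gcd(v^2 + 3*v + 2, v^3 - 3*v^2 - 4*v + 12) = v + 2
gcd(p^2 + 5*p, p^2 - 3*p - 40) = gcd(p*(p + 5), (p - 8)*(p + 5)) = p + 5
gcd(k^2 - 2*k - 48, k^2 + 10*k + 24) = k + 6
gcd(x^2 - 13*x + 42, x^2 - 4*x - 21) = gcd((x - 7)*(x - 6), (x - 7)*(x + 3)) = x - 7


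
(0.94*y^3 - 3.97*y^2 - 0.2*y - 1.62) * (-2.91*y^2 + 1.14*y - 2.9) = -2.7354*y^5 + 12.6243*y^4 - 6.6698*y^3 + 15.9992*y^2 - 1.2668*y + 4.698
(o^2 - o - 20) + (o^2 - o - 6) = 2*o^2 - 2*o - 26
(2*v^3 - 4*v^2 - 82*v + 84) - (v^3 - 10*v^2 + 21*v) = v^3 + 6*v^2 - 103*v + 84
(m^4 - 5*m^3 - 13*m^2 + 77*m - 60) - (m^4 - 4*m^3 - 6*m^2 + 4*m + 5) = -m^3 - 7*m^2 + 73*m - 65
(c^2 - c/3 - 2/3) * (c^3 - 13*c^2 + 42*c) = c^5 - 40*c^4/3 + 137*c^3/3 - 16*c^2/3 - 28*c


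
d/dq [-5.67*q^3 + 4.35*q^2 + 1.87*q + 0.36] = -17.01*q^2 + 8.7*q + 1.87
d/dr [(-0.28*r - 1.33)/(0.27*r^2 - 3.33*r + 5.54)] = (0.0756*r^2 + 0.7182*r - 5.9801)/(0.0729*r^4 - 1.7982*r^3 + 14.0805*r^2 - 36.8964*r + 30.6916)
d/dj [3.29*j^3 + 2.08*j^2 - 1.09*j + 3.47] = 9.87*j^2 + 4.16*j - 1.09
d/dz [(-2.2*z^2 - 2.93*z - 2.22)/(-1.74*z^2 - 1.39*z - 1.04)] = (-2.0402*z^2 - 3.1496*z - 0.0385999999999997)/(3.0276*z^4 + 4.8372*z^3 + 5.5513*z^2 + 2.8912*z + 1.0816)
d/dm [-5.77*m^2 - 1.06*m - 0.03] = -11.54*m - 1.06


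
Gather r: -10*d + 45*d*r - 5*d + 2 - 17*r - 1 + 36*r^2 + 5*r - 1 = -15*d + 36*r^2 + r*(45*d - 12)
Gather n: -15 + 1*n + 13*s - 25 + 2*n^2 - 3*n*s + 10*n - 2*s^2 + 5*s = 2*n^2 + n*(11 - 3*s) - 2*s^2 + 18*s - 40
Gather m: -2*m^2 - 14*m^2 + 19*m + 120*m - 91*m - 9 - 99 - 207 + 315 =-16*m^2 + 48*m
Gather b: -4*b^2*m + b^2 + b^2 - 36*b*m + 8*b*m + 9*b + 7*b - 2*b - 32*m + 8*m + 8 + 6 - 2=b^2*(2 - 4*m) + b*(14 - 28*m) - 24*m + 12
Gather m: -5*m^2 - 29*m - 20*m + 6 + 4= -5*m^2 - 49*m + 10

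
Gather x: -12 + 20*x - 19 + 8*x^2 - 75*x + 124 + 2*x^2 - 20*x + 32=10*x^2 - 75*x + 125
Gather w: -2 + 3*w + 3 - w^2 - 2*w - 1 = -w^2 + w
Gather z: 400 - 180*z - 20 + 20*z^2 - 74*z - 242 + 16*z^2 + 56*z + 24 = 36*z^2 - 198*z + 162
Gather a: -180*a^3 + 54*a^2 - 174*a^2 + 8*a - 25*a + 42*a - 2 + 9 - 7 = -180*a^3 - 120*a^2 + 25*a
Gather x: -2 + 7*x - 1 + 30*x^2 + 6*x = 30*x^2 + 13*x - 3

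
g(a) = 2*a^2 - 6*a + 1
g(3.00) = 1.00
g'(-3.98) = -21.92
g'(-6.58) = -32.32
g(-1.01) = 9.10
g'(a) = 4*a - 6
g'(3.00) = 6.00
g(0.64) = -2.02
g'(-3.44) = -19.76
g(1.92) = -3.15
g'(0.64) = -3.44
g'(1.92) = 1.68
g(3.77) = 6.81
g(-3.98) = 56.56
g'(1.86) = 1.44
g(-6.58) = 127.07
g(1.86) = -3.24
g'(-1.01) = -10.04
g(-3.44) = 45.31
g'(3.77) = 9.08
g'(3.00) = 6.00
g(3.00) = 1.00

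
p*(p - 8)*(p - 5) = p^3 - 13*p^2 + 40*p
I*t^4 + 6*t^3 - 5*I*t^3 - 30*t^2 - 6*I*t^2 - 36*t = t*(t - 6)*(t - 6*I)*(I*t + I)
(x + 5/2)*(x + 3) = x^2 + 11*x/2 + 15/2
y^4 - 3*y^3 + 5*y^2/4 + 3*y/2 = y*(y - 2)*(y - 3/2)*(y + 1/2)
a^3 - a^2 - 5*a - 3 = (a - 3)*(a + 1)^2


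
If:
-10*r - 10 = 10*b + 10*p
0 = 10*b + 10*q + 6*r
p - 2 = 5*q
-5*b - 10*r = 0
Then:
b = 1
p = -3/2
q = -7/10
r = -1/2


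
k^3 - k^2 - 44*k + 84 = (k - 6)*(k - 2)*(k + 7)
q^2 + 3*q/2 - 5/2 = (q - 1)*(q + 5/2)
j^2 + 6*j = j*(j + 6)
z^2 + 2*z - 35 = (z - 5)*(z + 7)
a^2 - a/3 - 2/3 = (a - 1)*(a + 2/3)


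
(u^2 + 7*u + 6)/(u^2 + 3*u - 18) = (u + 1)/(u - 3)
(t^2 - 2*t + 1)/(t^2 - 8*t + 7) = (t - 1)/(t - 7)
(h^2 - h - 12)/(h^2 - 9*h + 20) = (h + 3)/(h - 5)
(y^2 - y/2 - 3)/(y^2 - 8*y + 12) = (y + 3/2)/(y - 6)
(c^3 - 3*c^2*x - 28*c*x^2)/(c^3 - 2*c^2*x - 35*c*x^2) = (c + 4*x)/(c + 5*x)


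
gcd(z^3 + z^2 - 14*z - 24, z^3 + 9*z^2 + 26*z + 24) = z^2 + 5*z + 6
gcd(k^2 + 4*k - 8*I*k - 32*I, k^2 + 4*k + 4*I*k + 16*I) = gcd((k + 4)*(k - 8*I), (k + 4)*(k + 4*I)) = k + 4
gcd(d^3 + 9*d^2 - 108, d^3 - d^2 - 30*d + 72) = d^2 + 3*d - 18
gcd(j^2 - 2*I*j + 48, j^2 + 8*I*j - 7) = 1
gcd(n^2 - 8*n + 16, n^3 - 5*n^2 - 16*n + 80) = n - 4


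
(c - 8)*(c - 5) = c^2 - 13*c + 40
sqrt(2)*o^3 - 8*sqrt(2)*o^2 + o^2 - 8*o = o*(o - 8)*(sqrt(2)*o + 1)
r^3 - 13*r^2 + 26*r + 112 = (r - 8)*(r - 7)*(r + 2)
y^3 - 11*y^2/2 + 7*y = y*(y - 7/2)*(y - 2)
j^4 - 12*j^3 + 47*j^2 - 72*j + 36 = (j - 6)*(j - 3)*(j - 2)*(j - 1)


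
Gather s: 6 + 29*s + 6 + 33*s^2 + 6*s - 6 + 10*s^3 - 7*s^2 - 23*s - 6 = 10*s^3 + 26*s^2 + 12*s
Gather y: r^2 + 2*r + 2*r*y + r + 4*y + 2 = r^2 + 3*r + y*(2*r + 4) + 2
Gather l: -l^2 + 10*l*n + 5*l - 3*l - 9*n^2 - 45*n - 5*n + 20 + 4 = -l^2 + l*(10*n + 2) - 9*n^2 - 50*n + 24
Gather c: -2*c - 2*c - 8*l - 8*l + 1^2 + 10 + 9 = -4*c - 16*l + 20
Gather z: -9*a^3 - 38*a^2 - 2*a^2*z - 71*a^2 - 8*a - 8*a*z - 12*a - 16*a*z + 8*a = -9*a^3 - 109*a^2 - 12*a + z*(-2*a^2 - 24*a)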